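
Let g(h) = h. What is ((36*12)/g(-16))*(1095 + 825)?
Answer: -51840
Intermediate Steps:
((36*12)/g(-16))*(1095 + 825) = ((36*12)/(-16))*(1095 + 825) = (432*(-1/16))*1920 = -27*1920 = -51840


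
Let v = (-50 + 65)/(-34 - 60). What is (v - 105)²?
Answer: 97713225/8836 ≈ 11059.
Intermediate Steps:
v = -15/94 (v = 15/(-94) = 15*(-1/94) = -15/94 ≈ -0.15957)
(v - 105)² = (-15/94 - 105)² = (-9885/94)² = 97713225/8836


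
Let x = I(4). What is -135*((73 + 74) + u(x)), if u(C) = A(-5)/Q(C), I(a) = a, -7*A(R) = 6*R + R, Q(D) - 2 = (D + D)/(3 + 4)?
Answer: -441315/22 ≈ -20060.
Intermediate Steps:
Q(D) = 2 + 2*D/7 (Q(D) = 2 + (D + D)/(3 + 4) = 2 + (2*D)/7 = 2 + (2*D)*(1/7) = 2 + 2*D/7)
A(R) = -R (A(R) = -(6*R + R)/7 = -R)
x = 4
u(C) = 5/(2 + 2*C/7) (u(C) = (-1*(-5))/(2 + 2*C/7) = 5/(2 + 2*C/7))
-135*((73 + 74) + u(x)) = -135*((73 + 74) + 35/(2*(7 + 4))) = -135*(147 + (35/2)/11) = -135*(147 + (35/2)*(1/11)) = -135*(147 + 35/22) = -135*3269/22 = -441315/22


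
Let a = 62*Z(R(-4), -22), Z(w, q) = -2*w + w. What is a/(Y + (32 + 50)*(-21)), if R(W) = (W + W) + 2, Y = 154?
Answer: -93/392 ≈ -0.23724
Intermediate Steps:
R(W) = 2 + 2*W (R(W) = 2*W + 2 = 2 + 2*W)
Z(w, q) = -w
a = 372 (a = 62*(-(2 + 2*(-4))) = 62*(-(2 - 8)) = 62*(-1*(-6)) = 62*6 = 372)
a/(Y + (32 + 50)*(-21)) = 372/(154 + (32 + 50)*(-21)) = 372/(154 + 82*(-21)) = 372/(154 - 1722) = 372/(-1568) = 372*(-1/1568) = -93/392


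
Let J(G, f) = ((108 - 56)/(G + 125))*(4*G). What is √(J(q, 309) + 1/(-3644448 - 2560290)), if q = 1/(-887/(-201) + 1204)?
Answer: √15581300784554103047574/3364029006198 ≈ 0.037106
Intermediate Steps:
q = 201/242891 (q = 1/(-887*(-1/201) + 1204) = 1/(887/201 + 1204) = 1/(242891/201) = 201/242891 ≈ 0.00082753)
J(G, f) = 208*G/(125 + G) (J(G, f) = (52/(125 + G))*(4*G) = 208*G/(125 + G))
√(J(q, 309) + 1/(-3644448 - 2560290)) = √(208*(201/242891)/(125 + 201/242891) + 1/(-3644448 - 2560290)) = √(208*(201/242891)/(30361576/242891) + 1/(-6204738)) = √(208*(201/242891)*(242891/30361576) - 1/6204738) = √(5226/3795197 - 1/6204738) = √(32422165591/23548203043386) = √15581300784554103047574/3364029006198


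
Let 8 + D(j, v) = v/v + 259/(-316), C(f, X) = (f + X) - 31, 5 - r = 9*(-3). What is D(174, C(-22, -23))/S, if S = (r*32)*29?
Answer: -2471/9383936 ≈ -0.00026332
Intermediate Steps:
r = 32 (r = 5 - 9*(-3) = 5 - 1*(-27) = 5 + 27 = 32)
C(f, X) = -31 + X + f (C(f, X) = (X + f) - 31 = -31 + X + f)
D(j, v) = -2471/316 (D(j, v) = -8 + (v/v + 259/(-316)) = -8 + (1 + 259*(-1/316)) = -8 + (1 - 259/316) = -8 + 57/316 = -2471/316)
S = 29696 (S = (32*32)*29 = 1024*29 = 29696)
D(174, C(-22, -23))/S = -2471/316/29696 = -2471/316*1/29696 = -2471/9383936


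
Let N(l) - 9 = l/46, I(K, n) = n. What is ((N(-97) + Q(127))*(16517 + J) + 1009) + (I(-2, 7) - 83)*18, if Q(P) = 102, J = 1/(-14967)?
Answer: 619013707202/344241 ≈ 1.7982e+6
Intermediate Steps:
J = -1/14967 ≈ -6.6814e-5
N(l) = 9 + l/46
((N(-97) + Q(127))*(16517 + J) + 1009) + (I(-2, 7) - 83)*18 = (((9 + (1/46)*(-97)) + 102)*(16517 - 1/14967) + 1009) + (7 - 83)*18 = (((9 - 97/46) + 102)*(247209938/14967) + 1009) - 76*18 = ((317/46 + 102)*(247209938/14967) + 1009) - 1368 = ((5009/46)*(247209938/14967) + 1009) - 1368 = (619137289721/344241 + 1009) - 1368 = 619484628890/344241 - 1368 = 619013707202/344241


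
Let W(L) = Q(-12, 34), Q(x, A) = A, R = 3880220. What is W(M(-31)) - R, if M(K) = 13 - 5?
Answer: -3880186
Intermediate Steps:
M(K) = 8
W(L) = 34
W(M(-31)) - R = 34 - 1*3880220 = 34 - 3880220 = -3880186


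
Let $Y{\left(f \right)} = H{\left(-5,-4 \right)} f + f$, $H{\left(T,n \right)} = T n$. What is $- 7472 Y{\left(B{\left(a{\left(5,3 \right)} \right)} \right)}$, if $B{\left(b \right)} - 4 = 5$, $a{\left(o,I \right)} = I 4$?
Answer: $-1412208$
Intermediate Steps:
$a{\left(o,I \right)} = 4 I$
$B{\left(b \right)} = 9$ ($B{\left(b \right)} = 4 + 5 = 9$)
$Y{\left(f \right)} = 21 f$ ($Y{\left(f \right)} = \left(-5\right) \left(-4\right) f + f = 20 f + f = 21 f$)
$- 7472 Y{\left(B{\left(a{\left(5,3 \right)} \right)} \right)} = - 7472 \cdot 21 \cdot 9 = \left(-7472\right) 189 = -1412208$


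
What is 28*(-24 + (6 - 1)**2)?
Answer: 28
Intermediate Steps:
28*(-24 + (6 - 1)**2) = 28*(-24 + 5**2) = 28*(-24 + 25) = 28*1 = 28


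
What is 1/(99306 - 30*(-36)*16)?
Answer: 1/116586 ≈ 8.5774e-6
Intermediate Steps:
1/(99306 - 30*(-36)*16) = 1/(99306 + 1080*16) = 1/(99306 + 17280) = 1/116586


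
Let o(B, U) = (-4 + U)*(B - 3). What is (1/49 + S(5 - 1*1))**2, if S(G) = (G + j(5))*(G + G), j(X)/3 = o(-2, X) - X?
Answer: 103856481/2401 ≈ 43256.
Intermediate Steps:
o(B, U) = (-4 + U)*(-3 + B)
j(X) = 60 - 18*X (j(X) = 3*((12 - 4*(-2) - 3*X - 2*X) - X) = 3*((12 + 8 - 3*X - 2*X) - X) = 3*((20 - 5*X) - X) = 3*(20 - 6*X) = 60 - 18*X)
S(G) = 2*G*(-30 + G) (S(G) = (G + (60 - 18*5))*(G + G) = (G + (60 - 90))*(2*G) = (G - 30)*(2*G) = (-30 + G)*(2*G) = 2*G*(-30 + G))
(1/49 + S(5 - 1*1))**2 = (1/49 + 2*(5 - 1*1)*(-30 + (5 - 1*1)))**2 = (1/49 + 2*(5 - 1)*(-30 + (5 - 1)))**2 = (1/49 + 2*4*(-30 + 4))**2 = (1/49 + 2*4*(-26))**2 = (1/49 - 208)**2 = (-10191/49)**2 = 103856481/2401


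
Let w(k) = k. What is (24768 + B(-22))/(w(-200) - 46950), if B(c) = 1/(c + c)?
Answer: -1089791/2074600 ≈ -0.52530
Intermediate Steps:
B(c) = 1/(2*c)
(24768 + B(-22))/(w(-200) - 46950) = (24768 + (½)/(-22))/(-200 - 46950) = (24768 + (½)*(-1/22))/(-47150) = (24768 - 1/44)*(-1/47150) = (1089791/44)*(-1/47150) = -1089791/2074600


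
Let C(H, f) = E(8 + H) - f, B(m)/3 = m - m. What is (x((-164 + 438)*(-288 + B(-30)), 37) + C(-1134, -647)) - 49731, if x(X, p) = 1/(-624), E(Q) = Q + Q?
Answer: -32033665/624 ≈ -51336.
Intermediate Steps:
B(m) = 0 (B(m) = 3*(m - m) = 3*0 = 0)
E(Q) = 2*Q
x(X, p) = -1/624
C(H, f) = 16 - f + 2*H (C(H, f) = 2*(8 + H) - f = (16 + 2*H) - f = 16 - f + 2*H)
(x((-164 + 438)*(-288 + B(-30)), 37) + C(-1134, -647)) - 49731 = (-1/624 + (16 - 1*(-647) + 2*(-1134))) - 49731 = (-1/624 + (16 + 647 - 2268)) - 49731 = (-1/624 - 1605) - 49731 = -1001521/624 - 49731 = -32033665/624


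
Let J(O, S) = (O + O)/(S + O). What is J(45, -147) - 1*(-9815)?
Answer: 166840/17 ≈ 9814.1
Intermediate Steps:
J(O, S) = 2*O/(O + S) (J(O, S) = (2*O)/(O + S) = 2*O/(O + S))
J(45, -147) - 1*(-9815) = 2*45/(45 - 147) - 1*(-9815) = 2*45/(-102) + 9815 = 2*45*(-1/102) + 9815 = -15/17 + 9815 = 166840/17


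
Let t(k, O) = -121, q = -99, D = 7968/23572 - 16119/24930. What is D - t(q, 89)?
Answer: 23736389/196670 ≈ 120.69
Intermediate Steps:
D = -60681/196670 (D = 7968*(1/23572) - 16119*1/24930 = 24/71 - 1791/2770 = -60681/196670 ≈ -0.30854)
D - t(q, 89) = -60681/196670 - 1*(-121) = -60681/196670 + 121 = 23736389/196670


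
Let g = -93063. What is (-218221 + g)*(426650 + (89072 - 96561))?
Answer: -130478112724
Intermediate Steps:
(-218221 + g)*(426650 + (89072 - 96561)) = (-218221 - 93063)*(426650 + (89072 - 96561)) = -311284*(426650 - 7489) = -311284*419161 = -130478112724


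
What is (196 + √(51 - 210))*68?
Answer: 13328 + 68*I*√159 ≈ 13328.0 + 857.45*I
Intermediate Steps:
(196 + √(51 - 210))*68 = (196 + √(-159))*68 = (196 + I*√159)*68 = 13328 + 68*I*√159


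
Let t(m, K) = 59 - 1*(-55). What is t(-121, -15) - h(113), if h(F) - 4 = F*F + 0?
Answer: -12659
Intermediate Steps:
h(F) = 4 + F² (h(F) = 4 + (F*F + 0) = 4 + (F² + 0) = 4 + F²)
t(m, K) = 114 (t(m, K) = 59 + 55 = 114)
t(-121, -15) - h(113) = 114 - (4 + 113²) = 114 - (4 + 12769) = 114 - 1*12773 = 114 - 12773 = -12659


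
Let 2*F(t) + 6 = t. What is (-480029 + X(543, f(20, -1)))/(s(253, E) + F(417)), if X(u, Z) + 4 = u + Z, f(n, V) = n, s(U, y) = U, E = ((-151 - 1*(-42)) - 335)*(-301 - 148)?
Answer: -958940/917 ≈ -1045.7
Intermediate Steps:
E = 199356 (E = ((-151 + 42) - 335)*(-449) = (-109 - 335)*(-449) = -444*(-449) = 199356)
F(t) = -3 + t/2
X(u, Z) = -4 + Z + u (X(u, Z) = -4 + (u + Z) = -4 + (Z + u) = -4 + Z + u)
(-480029 + X(543, f(20, -1)))/(s(253, E) + F(417)) = (-480029 + (-4 + 20 + 543))/(253 + (-3 + (½)*417)) = (-480029 + 559)/(253 + (-3 + 417/2)) = -479470/(253 + 411/2) = -479470/917/2 = -479470*2/917 = -958940/917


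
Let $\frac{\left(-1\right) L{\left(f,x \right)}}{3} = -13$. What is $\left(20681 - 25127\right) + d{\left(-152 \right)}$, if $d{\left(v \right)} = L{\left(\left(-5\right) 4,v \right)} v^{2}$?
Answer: $896610$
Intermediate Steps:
$L{\left(f,x \right)} = 39$ ($L{\left(f,x \right)} = \left(-3\right) \left(-13\right) = 39$)
$d{\left(v \right)} = 39 v^{2}$
$\left(20681 - 25127\right) + d{\left(-152 \right)} = \left(20681 - 25127\right) + 39 \left(-152\right)^{2} = -4446 + 39 \cdot 23104 = -4446 + 901056 = 896610$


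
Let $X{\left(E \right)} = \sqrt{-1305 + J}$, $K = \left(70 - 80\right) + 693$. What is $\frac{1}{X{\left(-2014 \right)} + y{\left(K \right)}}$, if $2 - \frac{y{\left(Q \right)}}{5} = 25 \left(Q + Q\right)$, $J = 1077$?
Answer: $- \frac{42685}{7288036957} - \frac{i \sqrt{57}}{14576073914} \approx -5.8569 \cdot 10^{-6} - 5.1796 \cdot 10^{-10} i$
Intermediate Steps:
$K = 683$ ($K = -10 + 693 = 683$)
$X{\left(E \right)} = 2 i \sqrt{57}$ ($X{\left(E \right)} = \sqrt{-1305 + 1077} = \sqrt{-228} = 2 i \sqrt{57}$)
$y{\left(Q \right)} = 10 - 250 Q$ ($y{\left(Q \right)} = 10 - 5 \cdot 25 \left(Q + Q\right) = 10 - 5 \cdot 25 \cdot 2 Q = 10 - 5 \cdot 50 Q = 10 - 250 Q$)
$\frac{1}{X{\left(-2014 \right)} + y{\left(K \right)}} = \frac{1}{2 i \sqrt{57} + \left(10 - 170750\right)} = \frac{1}{2 i \sqrt{57} - 170740} = \frac{1}{-170740 + 2 i \sqrt{57}}$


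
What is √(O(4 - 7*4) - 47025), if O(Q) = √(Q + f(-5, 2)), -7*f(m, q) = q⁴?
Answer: √(-2304225 + 14*I*√322)/7 ≈ 0.011821 + 216.85*I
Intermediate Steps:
f(m, q) = -q⁴/7
O(Q) = √(-16/7 + Q) (O(Q) = √(Q - ⅐*2⁴) = √(Q - ⅐*16) = √(Q - 16/7) = √(-16/7 + Q))
√(O(4 - 7*4) - 47025) = √(√(-112 + 49*(4 - 7*4))/7 - 47025) = √(√(-112 + 49*(4 - 28))/7 - 47025) = √(√(-112 + 49*(-24))/7 - 47025) = √(√(-112 - 1176)/7 - 47025) = √(√(-1288)/7 - 47025) = √((2*I*√322)/7 - 47025) = √(2*I*√322/7 - 47025) = √(-47025 + 2*I*√322/7)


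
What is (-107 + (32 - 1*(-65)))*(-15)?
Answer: 150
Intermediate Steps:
(-107 + (32 - 1*(-65)))*(-15) = (-107 + (32 + 65))*(-15) = (-107 + 97)*(-15) = -10*(-15) = 150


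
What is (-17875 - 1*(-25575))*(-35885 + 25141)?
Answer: -82728800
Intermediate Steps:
(-17875 - 1*(-25575))*(-35885 + 25141) = (-17875 + 25575)*(-10744) = 7700*(-10744) = -82728800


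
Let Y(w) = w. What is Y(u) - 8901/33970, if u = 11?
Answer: 8483/790 ≈ 10.738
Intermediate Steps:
Y(u) - 8901/33970 = 11 - 8901/33970 = 11 - 1*207/790 = 11 - 207/790 = 8483/790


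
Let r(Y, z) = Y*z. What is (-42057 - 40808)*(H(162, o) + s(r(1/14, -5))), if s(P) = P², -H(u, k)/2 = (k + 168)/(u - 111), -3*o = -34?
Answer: 17158938415/29988 ≈ 5.7219e+5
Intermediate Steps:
o = 34/3 (o = -⅓*(-34) = 34/3 ≈ 11.333)
H(u, k) = -2*(168 + k)/(-111 + u) (H(u, k) = -2*(k + 168)/(u - 111) = -2*(168 + k)/(-111 + u))
(-42057 - 40808)*(H(162, o) + s(r(1/14, -5))) = (-42057 - 40808)*(2*(-168 - 1*34/3)/(-111 + 162) + (-5/14)²) = -82865*(2*(-168 - 34/3)/51 + ((1/14)*(-5))²) = -82865*(2*(1/51)*(-538/3) + (-5/14)²) = -82865*(-1076/153 + 25/196) = -82865*(-207071/29988) = 17158938415/29988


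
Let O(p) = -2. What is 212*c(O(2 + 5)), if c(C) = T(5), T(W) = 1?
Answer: 212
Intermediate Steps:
c(C) = 1
212*c(O(2 + 5)) = 212*1 = 212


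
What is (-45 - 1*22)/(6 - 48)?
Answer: 67/42 ≈ 1.5952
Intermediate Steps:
(-45 - 1*22)/(6 - 48) = (-45 - 22)/(-42) = -67*(-1/42) = 67/42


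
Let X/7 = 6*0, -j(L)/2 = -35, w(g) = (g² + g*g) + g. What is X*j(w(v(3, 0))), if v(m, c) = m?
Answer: 0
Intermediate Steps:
w(g) = g + 2*g² (w(g) = (g² + g²) + g = 2*g² + g = g + 2*g²)
j(L) = 70 (j(L) = -2*(-35) = 70)
X = 0 (X = 7*(6*0) = 7*0 = 0)
X*j(w(v(3, 0))) = 0*70 = 0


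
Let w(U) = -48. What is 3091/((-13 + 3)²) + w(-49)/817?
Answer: 2520547/81700 ≈ 30.851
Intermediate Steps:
3091/((-13 + 3)²) + w(-49)/817 = 3091/((-13 + 3)²) - 48/817 = 3091/((-10)²) - 48*1/817 = 3091/100 - 48/817 = 2520547/81700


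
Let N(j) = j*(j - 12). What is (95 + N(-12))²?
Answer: 146689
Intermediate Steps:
N(j) = j*(-12 + j)
(95 + N(-12))² = (95 - 12*(-12 - 12))² = (95 - 12*(-24))² = (95 + 288)² = 383² = 146689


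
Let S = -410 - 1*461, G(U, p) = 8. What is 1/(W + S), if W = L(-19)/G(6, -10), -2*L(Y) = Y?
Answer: -16/13917 ≈ -0.0011497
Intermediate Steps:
L(Y) = -Y/2
W = 19/16 (W = -½*(-19)/8 = (19/2)*(⅛) = 19/16 ≈ 1.1875)
S = -871 (S = -410 - 461 = -871)
1/(W + S) = 1/(19/16 - 871) = 1/(-13917/16) = -16/13917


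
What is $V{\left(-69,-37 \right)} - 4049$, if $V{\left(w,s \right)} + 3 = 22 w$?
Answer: $-5570$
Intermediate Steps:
$V{\left(w,s \right)} = -3 + 22 w$
$V{\left(-69,-37 \right)} - 4049 = \left(-3 + 22 \left(-69\right)\right) - 4049 = \left(-3 - 1518\right) - 4049 = -1521 - 4049 = -5570$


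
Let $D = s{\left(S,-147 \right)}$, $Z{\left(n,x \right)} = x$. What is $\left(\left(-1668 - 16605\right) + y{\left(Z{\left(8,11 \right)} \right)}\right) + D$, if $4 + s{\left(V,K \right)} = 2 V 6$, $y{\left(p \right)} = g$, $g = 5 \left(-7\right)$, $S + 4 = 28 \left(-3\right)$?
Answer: $-19368$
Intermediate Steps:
$S = -88$ ($S = -4 + 28 \left(-3\right) = -4 - 84 = -88$)
$g = -35$
$y{\left(p \right)} = -35$
$s{\left(V,K \right)} = -4 + 12 V$ ($s{\left(V,K \right)} = -4 + 2 V 6 = -4 + 12 V$)
$D = -1060$ ($D = -4 + 12 \left(-88\right) = -4 - 1056 = -1060$)
$\left(\left(-1668 - 16605\right) + y{\left(Z{\left(8,11 \right)} \right)}\right) + D = \left(\left(-1668 - 16605\right) - 35\right) - 1060 = \left(-18273 - 35\right) - 1060 = -18308 - 1060 = -19368$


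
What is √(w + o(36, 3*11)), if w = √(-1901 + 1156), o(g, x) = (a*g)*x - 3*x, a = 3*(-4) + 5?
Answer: √(-8415 + I*√745) ≈ 0.1488 + 91.733*I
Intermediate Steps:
a = -7 (a = -12 + 5 = -7)
o(g, x) = -3*x - 7*g*x (o(g, x) = (-7*g)*x - 3*x = -7*g*x - 3*x = -3*x - 7*g*x)
w = I*√745 (w = √(-745) = I*√745 ≈ 27.295*I)
√(w + o(36, 3*11)) = √(I*√745 - 3*11*(3 + 7*36)) = √(I*√745 - 1*33*(3 + 252)) = √(I*√745 - 1*33*255) = √(I*√745 - 8415) = √(-8415 + I*√745)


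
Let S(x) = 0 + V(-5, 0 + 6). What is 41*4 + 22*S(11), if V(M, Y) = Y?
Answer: 296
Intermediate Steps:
S(x) = 6 (S(x) = 0 + (0 + 6) = 0 + 6 = 6)
41*4 + 22*S(11) = 41*4 + 22*6 = 164 + 132 = 296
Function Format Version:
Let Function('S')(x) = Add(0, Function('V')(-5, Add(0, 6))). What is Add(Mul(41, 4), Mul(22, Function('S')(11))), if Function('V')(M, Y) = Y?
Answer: 296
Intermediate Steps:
Function('S')(x) = 6 (Function('S')(x) = Add(0, Add(0, 6)) = Add(0, 6) = 6)
Add(Mul(41, 4), Mul(22, Function('S')(11))) = Add(Mul(41, 4), Mul(22, 6)) = Add(164, 132) = 296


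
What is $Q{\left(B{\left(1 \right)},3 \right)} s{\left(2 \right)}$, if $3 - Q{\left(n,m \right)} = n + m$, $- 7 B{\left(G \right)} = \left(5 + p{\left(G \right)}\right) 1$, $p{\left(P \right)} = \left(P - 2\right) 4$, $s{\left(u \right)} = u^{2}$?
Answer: $\frac{4}{7} \approx 0.57143$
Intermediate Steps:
$p{\left(P \right)} = -8 + 4 P$ ($p{\left(P \right)} = \left(-2 + P\right) 4 = -8 + 4 P$)
$B{\left(G \right)} = \frac{3}{7} - \frac{4 G}{7}$ ($B{\left(G \right)} = - \frac{\left(5 + \left(-8 + 4 G\right)\right) 1}{7} = - \frac{\left(-3 + 4 G\right) 1}{7} = - \frac{-3 + 4 G}{7} = \frac{3}{7} - \frac{4 G}{7}$)
$Q{\left(n,m \right)} = 3 - m - n$ ($Q{\left(n,m \right)} = 3 - \left(n + m\right) = 3 - \left(m + n\right) = 3 - m - n$)
$Q{\left(B{\left(1 \right)},3 \right)} s{\left(2 \right)} = \left(3 - 3 - \left(\frac{3}{7} - \frac{4}{7}\right)\right) 2^{2} = \left(3 - 3 - \left(\frac{3}{7} - \frac{4}{7}\right)\right) 4 = \left(3 - 3 - - \frac{1}{7}\right) 4 = \left(3 - 3 + \frac{1}{7}\right) 4 = \frac{1}{7} \cdot 4 = \frac{4}{7}$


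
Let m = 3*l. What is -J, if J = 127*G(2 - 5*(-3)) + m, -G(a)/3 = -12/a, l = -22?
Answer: -3450/17 ≈ -202.94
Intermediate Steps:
G(a) = 36/a (G(a) = -(-36)/a = 36/a)
m = -66 (m = 3*(-22) = -66)
J = 3450/17 (J = 127*(36/(2 - 5*(-3))) - 66 = 127*(36/(2 + 15)) - 66 = 127*(36/17) - 66 = 4572/17 - 66 = 3450/17 ≈ 202.94)
-J = -1*3450/17 = -3450/17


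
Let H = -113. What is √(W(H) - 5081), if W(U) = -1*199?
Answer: 4*I*√330 ≈ 72.664*I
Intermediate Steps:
W(U) = -199
√(W(H) - 5081) = √(-199 - 5081) = √(-5280) = 4*I*√330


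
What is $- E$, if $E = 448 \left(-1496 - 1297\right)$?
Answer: $1251264$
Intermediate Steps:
$E = -1251264$ ($E = 448 \left(-2793\right) = -1251264$)
$- E = \left(-1\right) \left(-1251264\right) = 1251264$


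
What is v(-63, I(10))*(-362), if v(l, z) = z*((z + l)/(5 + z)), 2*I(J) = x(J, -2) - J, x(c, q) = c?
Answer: 0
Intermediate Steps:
I(J) = 0 (I(J) = (J - J)/2 = (1/2)*0 = 0)
v(l, z) = z*(l + z)/(5 + z) (v(l, z) = z*((l + z)/(5 + z)) = z*(l + z)/(5 + z))
v(-63, I(10))*(-362) = (0*(-63 + 0)/(5 + 0))*(-362) = (0*(-63)/5)*(-362) = (0*(1/5)*(-63))*(-362) = 0*(-362) = 0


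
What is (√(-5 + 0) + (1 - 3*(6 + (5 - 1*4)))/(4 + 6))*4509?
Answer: -9018 + 4509*I*√5 ≈ -9018.0 + 10082.0*I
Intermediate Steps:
(√(-5 + 0) + (1 - 3*(6 + (5 - 1*4)))/(4 + 6))*4509 = (√(-5) + (1 - 3*(6 + (5 - 4)))/10)*4509 = (I*√5 + (1 - 3*(6 + 1))*(⅒))*4509 = (I*√5 + (1 - 3*7)*(⅒))*4509 = (I*√5 + (1 - 21)*(⅒))*4509 = (I*√5 - 20*⅒)*4509 = (I*√5 - 2)*4509 = (-2 + I*√5)*4509 = -9018 + 4509*I*√5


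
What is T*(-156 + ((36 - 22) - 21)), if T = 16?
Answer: -2608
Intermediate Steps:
T*(-156 + ((36 - 22) - 21)) = 16*(-156 + ((36 - 22) - 21)) = 16*(-156 + (14 - 21)) = 16*(-156 - 7) = 16*(-163) = -2608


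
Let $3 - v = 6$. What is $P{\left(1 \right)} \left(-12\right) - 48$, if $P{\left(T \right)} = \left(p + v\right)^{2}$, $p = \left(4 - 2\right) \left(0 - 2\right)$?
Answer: $-636$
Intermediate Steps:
$v = -3$ ($v = 3 - 6 = -3$)
$p = -4$ ($p = 2 \left(-2\right) = -4$)
$P{\left(T \right)} = 49$ ($P{\left(T \right)} = \left(-4 - 3\right)^{2} = \left(-7\right)^{2} = 49$)
$P{\left(1 \right)} \left(-12\right) - 48 = 49 \left(-12\right) - 48 = -588 - 48 = -636$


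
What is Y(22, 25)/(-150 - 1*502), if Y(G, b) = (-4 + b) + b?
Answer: -23/326 ≈ -0.070552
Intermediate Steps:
Y(G, b) = -4 + 2*b
Y(22, 25)/(-150 - 1*502) = (-4 + 2*25)/(-150 - 1*502) = (-4 + 50)/(-150 - 502) = 46/(-652) = 46*(-1/652) = -23/326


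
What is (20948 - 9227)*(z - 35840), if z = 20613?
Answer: -178475667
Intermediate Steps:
(20948 - 9227)*(z - 35840) = (20948 - 9227)*(20613 - 35840) = 11721*(-15227) = -178475667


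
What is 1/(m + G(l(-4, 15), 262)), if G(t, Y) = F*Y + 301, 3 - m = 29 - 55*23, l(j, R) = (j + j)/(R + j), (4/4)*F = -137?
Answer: -1/34354 ≈ -2.9109e-5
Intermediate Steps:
F = -137
l(j, R) = 2*j/(R + j) (l(j, R) = (2*j)/(R + j) = 2*j/(R + j))
m = 1239 (m = 3 - (29 - 55*23) = 3 - (29 - 1265) = 3 - 1*(-1236) = 3 + 1236 = 1239)
G(t, Y) = 301 - 137*Y (G(t, Y) = -137*Y + 301 = 301 - 137*Y)
1/(m + G(l(-4, 15), 262)) = 1/(1239 + (301 - 137*262)) = 1/(1239 + (301 - 35894)) = 1/(1239 - 35593) = 1/(-34354) = -1/34354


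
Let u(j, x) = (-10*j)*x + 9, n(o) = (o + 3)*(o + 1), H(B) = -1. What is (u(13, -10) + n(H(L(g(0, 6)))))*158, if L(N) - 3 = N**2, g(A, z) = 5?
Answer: 206822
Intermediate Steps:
L(N) = 3 + N**2
n(o) = (1 + o)*(3 + o) (n(o) = (3 + o)*(1 + o) = (1 + o)*(3 + o))
u(j, x) = 9 - 10*j*x (u(j, x) = -10*j*x + 9 = 9 - 10*j*x)
(u(13, -10) + n(H(L(g(0, 6)))))*158 = ((9 - 10*13*(-10)) + (3 + (-1)**2 + 4*(-1)))*158 = ((9 + 1300) + (3 + 1 - 4))*158 = (1309 + 0)*158 = 1309*158 = 206822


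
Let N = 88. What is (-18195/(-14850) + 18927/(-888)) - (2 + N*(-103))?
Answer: 1324820809/146520 ≈ 9041.9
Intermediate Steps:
(-18195/(-14850) + 18927/(-888)) - (2 + N*(-103)) = (-18195/(-14850) + 18927/(-888)) - (2 + 88*(-103)) = (-18195*(-1/14850) + 18927*(-1/888)) - (2 - 9064) = (1213/990 - 6309/296) - 1*(-9062) = -2943431/146520 + 9062 = 1324820809/146520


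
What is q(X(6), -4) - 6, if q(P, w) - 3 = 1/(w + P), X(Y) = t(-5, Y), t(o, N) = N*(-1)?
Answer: -31/10 ≈ -3.1000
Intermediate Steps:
t(o, N) = -N
X(Y) = -Y
q(P, w) = 3 + 1/(P + w) (q(P, w) = 3 + 1/(w + P) = 3 + 1/(P + w))
q(X(6), -4) - 6 = (1 + 3*(-1*6) + 3*(-4))/(-1*6 - 4) - 6 = (1 + 3*(-6) - 12)/(-6 - 4) - 6 = (1 - 18 - 12)/(-10) - 6 = -⅒*(-29) - 6 = 29/10 - 6 = -31/10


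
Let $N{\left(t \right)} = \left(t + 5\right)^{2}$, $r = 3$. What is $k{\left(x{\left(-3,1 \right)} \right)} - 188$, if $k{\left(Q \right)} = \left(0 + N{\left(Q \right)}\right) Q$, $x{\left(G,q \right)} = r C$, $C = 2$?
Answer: $538$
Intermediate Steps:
$N{\left(t \right)} = \left(5 + t\right)^{2}$
$x{\left(G,q \right)} = 6$ ($x{\left(G,q \right)} = 3 \cdot 2 = 6$)
$k{\left(Q \right)} = Q \left(5 + Q\right)^{2}$ ($k{\left(Q \right)} = \left(0 + \left(5 + Q\right)^{2}\right) Q = \left(5 + Q\right)^{2} Q = Q \left(5 + Q\right)^{2}$)
$k{\left(x{\left(-3,1 \right)} \right)} - 188 = 6 \left(5 + 6\right)^{2} - 188 = 6 \cdot 11^{2} - 188 = 6 \cdot 121 - 188 = 726 - 188 = 538$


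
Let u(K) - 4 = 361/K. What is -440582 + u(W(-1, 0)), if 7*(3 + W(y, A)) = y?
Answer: -9695243/22 ≈ -4.4069e+5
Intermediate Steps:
W(y, A) = -3 + y/7
u(K) = 4 + 361/K
-440582 + u(W(-1, 0)) = -440582 + (4 + 361/(-3 + (1/7)*(-1))) = -440582 + (4 + 361/(-3 - 1/7)) = -440582 + (4 + 361/(-22/7)) = -440582 + (4 + 361*(-7/22)) = -440582 + (4 - 2527/22) = -440582 - 2439/22 = -9695243/22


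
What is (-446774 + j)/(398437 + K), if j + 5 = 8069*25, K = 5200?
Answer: -245054/403637 ≈ -0.60711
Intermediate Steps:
j = 201720 (j = -5 + 8069*25 = -5 + 201725 = 201720)
(-446774 + j)/(398437 + K) = (-446774 + 201720)/(398437 + 5200) = -245054/403637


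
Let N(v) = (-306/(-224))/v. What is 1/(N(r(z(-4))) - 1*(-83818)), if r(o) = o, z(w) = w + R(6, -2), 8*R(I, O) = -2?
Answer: 28/2346895 ≈ 1.1931e-5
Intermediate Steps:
R(I, O) = -1/4 (R(I, O) = (1/8)*(-2) = -1/4)
z(w) = -1/4 + w (z(w) = w - 1/4 = -1/4 + w)
N(v) = 153/(112*v) (N(v) = (-306*(-1/224))/v = 153/(112*v))
1/(N(r(z(-4))) - 1*(-83818)) = 1/(153/(112*(-1/4 - 4)) - 1*(-83818)) = 1/(153/(112*(-17/4)) + 83818) = 1/((153/112)*(-4/17) + 83818) = 1/(-9/28 + 83818) = 1/(2346895/28) = 28/2346895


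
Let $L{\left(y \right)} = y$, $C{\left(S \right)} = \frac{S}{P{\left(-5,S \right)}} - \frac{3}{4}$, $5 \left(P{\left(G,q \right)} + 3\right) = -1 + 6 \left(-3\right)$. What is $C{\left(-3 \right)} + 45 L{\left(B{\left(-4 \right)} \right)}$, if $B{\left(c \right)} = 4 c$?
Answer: $- \frac{48981}{68} \approx -720.31$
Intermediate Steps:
$P{\left(G,q \right)} = - \frac{34}{5}$ ($P{\left(G,q \right)} = -3 + \frac{-1 + 6 \left(-3\right)}{5} = -3 + \frac{-1 - 18}{5} = -3 + \frac{1}{5} \left(-19\right) = -3 - \frac{19}{5} = - \frac{34}{5}$)
$C{\left(S \right)} = - \frac{3}{4} - \frac{5 S}{34}$ ($C{\left(S \right)} = \frac{S}{- \frac{34}{5}} - \frac{3}{4} = S \left(- \frac{5}{34}\right) - \frac{3}{4} = - \frac{5 S}{34} - \frac{3}{4} = - \frac{3}{4} - \frac{5 S}{34}$)
$C{\left(-3 \right)} + 45 L{\left(B{\left(-4 \right)} \right)} = \left(- \frac{3}{4} - - \frac{15}{34}\right) + 45 \cdot 4 \left(-4\right) = \left(- \frac{3}{4} + \frac{15}{34}\right) + 45 \left(-16\right) = - \frac{21}{68} - 720 = - \frac{48981}{68}$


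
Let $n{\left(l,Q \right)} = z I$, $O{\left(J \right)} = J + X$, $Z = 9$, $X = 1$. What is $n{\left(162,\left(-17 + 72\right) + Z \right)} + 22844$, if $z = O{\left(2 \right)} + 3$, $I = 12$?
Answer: $22916$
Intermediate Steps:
$O{\left(J \right)} = 1 + J$ ($O{\left(J \right)} = J + 1 = 1 + J$)
$z = 6$ ($z = \left(1 + 2\right) + 3 = 3 + 3 = 6$)
$n{\left(l,Q \right)} = 72$ ($n{\left(l,Q \right)} = 6 \cdot 12 = 72$)
$n{\left(162,\left(-17 + 72\right) + Z \right)} + 22844 = 72 + 22844 = 22916$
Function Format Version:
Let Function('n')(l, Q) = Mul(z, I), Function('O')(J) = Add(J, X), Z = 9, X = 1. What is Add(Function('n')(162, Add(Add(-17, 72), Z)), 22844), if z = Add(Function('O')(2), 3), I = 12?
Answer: 22916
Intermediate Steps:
Function('O')(J) = Add(1, J) (Function('O')(J) = Add(J, 1) = Add(1, J))
z = 6 (z = Add(Add(1, 2), 3) = Add(3, 3) = 6)
Function('n')(l, Q) = 72 (Function('n')(l, Q) = Mul(6, 12) = 72)
Add(Function('n')(162, Add(Add(-17, 72), Z)), 22844) = Add(72, 22844) = 22916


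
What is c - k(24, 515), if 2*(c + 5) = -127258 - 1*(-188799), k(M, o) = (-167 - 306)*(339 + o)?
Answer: 869415/2 ≈ 4.3471e+5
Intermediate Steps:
k(M, o) = -160347 - 473*o (k(M, o) = -473*(339 + o) = -160347 - 473*o)
c = 61531/2 (c = -5 + (-127258 - 1*(-188799))/2 = -5 + (-127258 + 188799)/2 = -5 + (½)*61541 = -5 + 61541/2 = 61531/2 ≈ 30766.)
c - k(24, 515) = 61531/2 - (-160347 - 473*515) = 61531/2 - (-160347 - 243595) = 61531/2 - 1*(-403942) = 61531/2 + 403942 = 869415/2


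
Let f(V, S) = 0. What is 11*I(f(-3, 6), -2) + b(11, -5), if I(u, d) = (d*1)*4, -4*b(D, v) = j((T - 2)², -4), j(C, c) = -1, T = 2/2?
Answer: -351/4 ≈ -87.750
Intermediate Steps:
T = 1 (T = 2*(½) = 1)
b(D, v) = ¼ (b(D, v) = -¼*(-1) = ¼)
I(u, d) = 4*d (I(u, d) = d*4 = 4*d)
11*I(f(-3, 6), -2) + b(11, -5) = 11*(4*(-2)) + ¼ = 11*(-8) + ¼ = -88 + ¼ = -351/4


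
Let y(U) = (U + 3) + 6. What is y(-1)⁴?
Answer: 4096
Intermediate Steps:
y(U) = 9 + U (y(U) = (3 + U) + 6 = 9 + U)
y(-1)⁴ = (9 - 1)⁴ = 8⁴ = 4096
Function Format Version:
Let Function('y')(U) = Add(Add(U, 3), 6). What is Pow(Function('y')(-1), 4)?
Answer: 4096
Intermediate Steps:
Function('y')(U) = Add(9, U) (Function('y')(U) = Add(Add(3, U), 6) = Add(9, U))
Pow(Function('y')(-1), 4) = Pow(Add(9, -1), 4) = Pow(8, 4) = 4096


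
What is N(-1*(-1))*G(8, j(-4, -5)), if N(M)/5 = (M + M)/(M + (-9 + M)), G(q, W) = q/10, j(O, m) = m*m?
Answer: -8/7 ≈ -1.1429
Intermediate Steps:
j(O, m) = m**2
G(q, W) = q/10 (G(q, W) = q*(1/10) = q/10)
N(M) = 10*M/(-9 + 2*M) (N(M) = 5*((M + M)/(M + (-9 + M))) = 5*((2*M)/(-9 + 2*M)) = 5*(2*M/(-9 + 2*M)) = 10*M/(-9 + 2*M))
N(-1*(-1))*G(8, j(-4, -5)) = (10*(-1*(-1))/(-9 + 2*(-1*(-1))))*((1/10)*8) = (10*1/(-9 + 2*1))*(4/5) = (10*1/(-9 + 2))*(4/5) = (10*1/(-7))*(4/5) = (10*1*(-1/7))*(4/5) = -10/7*4/5 = -8/7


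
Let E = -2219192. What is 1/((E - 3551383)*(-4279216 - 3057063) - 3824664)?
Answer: 1/42334544365761 ≈ 2.3621e-14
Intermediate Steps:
1/((E - 3551383)*(-4279216 - 3057063) - 3824664) = 1/((-2219192 - 3551383)*(-4279216 - 3057063) - 3824664) = 1/(-5770575*(-7336279) - 3824664) = 1/(42334548190425 - 3824664) = 1/42334544365761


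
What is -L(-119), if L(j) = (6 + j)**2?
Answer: -12769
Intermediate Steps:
-L(-119) = -(6 - 119)**2 = -1*(-113)**2 = -1*12769 = -12769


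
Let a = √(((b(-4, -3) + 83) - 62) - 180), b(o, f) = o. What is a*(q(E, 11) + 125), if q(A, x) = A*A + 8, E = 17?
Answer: 422*I*√163 ≈ 5387.7*I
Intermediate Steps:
a = I*√163 (a = √(((-4 + 83) - 62) - 180) = √((79 - 62) - 180) = √(17 - 180) = √(-163) = I*√163 ≈ 12.767*I)
q(A, x) = 8 + A² (q(A, x) = A² + 8 = 8 + A²)
a*(q(E, 11) + 125) = (I*√163)*((8 + 17²) + 125) = (I*√163)*((8 + 289) + 125) = (I*√163)*(297 + 125) = (I*√163)*422 = 422*I*√163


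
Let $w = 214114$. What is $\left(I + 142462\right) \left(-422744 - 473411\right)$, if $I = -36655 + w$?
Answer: $-286698803755$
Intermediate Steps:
$I = 177459$ ($I = -36655 + 214114 = 177459$)
$\left(I + 142462\right) \left(-422744 - 473411\right) = \left(177459 + 142462\right) \left(-422744 - 473411\right) = 319921 \left(-896155\right) = -286698803755$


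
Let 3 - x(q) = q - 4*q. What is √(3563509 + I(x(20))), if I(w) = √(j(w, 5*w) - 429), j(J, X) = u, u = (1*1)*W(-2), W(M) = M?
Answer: √(3563509 + I*√431) ≈ 1887.7 + 0.005*I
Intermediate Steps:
x(q) = 3 + 3*q (x(q) = 3 - (q - 4*q) = 3 - (-3)*q = 3 + 3*q)
u = -2 (u = (1*1)*(-2) = 1*(-2) = -2)
j(J, X) = -2
I(w) = I*√431 (I(w) = √(-2 - 429) = √(-431) = I*√431)
√(3563509 + I(x(20))) = √(3563509 + I*√431)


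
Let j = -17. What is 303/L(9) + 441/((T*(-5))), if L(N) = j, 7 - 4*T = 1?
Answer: -6513/85 ≈ -76.624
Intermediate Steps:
T = 3/2 (T = 7/4 - ¼*1 = 7/4 - ¼ = 3/2 ≈ 1.5000)
L(N) = -17
303/L(9) + 441/((T*(-5))) = 303/(-17) + 441/(((3/2)*(-5))) = 303*(-1/17) + 441/(-15/2) = -303/17 + 441*(-2/15) = -303/17 - 294/5 = -6513/85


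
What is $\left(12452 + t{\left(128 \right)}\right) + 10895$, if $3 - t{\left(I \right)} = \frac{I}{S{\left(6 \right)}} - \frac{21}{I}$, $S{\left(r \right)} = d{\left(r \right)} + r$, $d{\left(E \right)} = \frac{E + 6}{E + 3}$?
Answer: $\frac{32852455}{1408} \approx 23333.0$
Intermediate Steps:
$d{\left(E \right)} = \frac{6 + E}{3 + E}$
$S{\left(r \right)} = r + \frac{6 + r}{3 + r}$ ($S{\left(r \right)} = \frac{6 + r}{3 + r} + r = r + \frac{6 + r}{3 + r}$)
$t{\left(I \right)} = 3 + \frac{21}{I} - \frac{3 I}{22}$ ($t{\left(I \right)} = 3 - \left(\frac{I}{\frac{1}{3 + 6} \left(6 + 6 + 6 \left(3 + 6\right)\right)} - \frac{21}{I}\right) = 3 - \left(\frac{I}{\frac{1}{9} \left(6 + 6 + 6 \cdot 9\right)} - \frac{21}{I}\right) = 3 - \left(\frac{I}{\frac{1}{9} \left(6 + 6 + 54\right)} - \frac{21}{I}\right) = 3 - \left(\frac{I}{\frac{1}{9} \cdot 66} - \frac{21}{I}\right) = 3 - \left(\frac{I}{\frac{22}{3}} - \frac{21}{I}\right) = 3 - \left(I \frac{3}{22} - \frac{21}{I}\right) = 3 - \left(\frac{3 I}{22} - \frac{21}{I}\right) = 3 - \left(- \frac{21}{I} + \frac{3 I}{22}\right) = 3 + \frac{21}{I} - \frac{3 I}{22}$)
$\left(12452 + t{\left(128 \right)}\right) + 10895 = \left(12452 + \left(3 + \frac{21}{128} - \frac{192}{11}\right)\right) + 10895 = \left(12452 - \frac{20121}{1408}\right) + 10895 = \frac{17512295}{1408} + 10895 = \frac{32852455}{1408}$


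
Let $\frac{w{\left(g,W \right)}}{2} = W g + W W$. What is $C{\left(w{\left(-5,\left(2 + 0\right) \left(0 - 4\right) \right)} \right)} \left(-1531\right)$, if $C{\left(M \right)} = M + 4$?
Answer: $-324572$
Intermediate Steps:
$w{\left(g,W \right)} = 2 W^{2} + 2 W g$ ($w{\left(g,W \right)} = 2 \left(W g + W W\right) = 2 \left(W g + W^{2}\right) = 2 \left(W^{2} + W g\right) = 2 W^{2} + 2 W g$)
$C{\left(M \right)} = 4 + M$
$C{\left(w{\left(-5,\left(2 + 0\right) \left(0 - 4\right) \right)} \right)} \left(-1531\right) = \left(4 + 2 \left(2 + 0\right) \left(0 - 4\right) \left(\left(2 + 0\right) \left(0 - 4\right) - 5\right)\right) \left(-1531\right) = \left(4 + 2 \cdot 2 \left(-4\right) \left(2 \left(-4\right) - 5\right)\right) \left(-1531\right) = \left(4 + 2 \left(-8\right) \left(-8 - 5\right)\right) \left(-1531\right) = \left(4 + 2 \left(-8\right) \left(-13\right)\right) \left(-1531\right) = \left(4 + 208\right) \left(-1531\right) = 212 \left(-1531\right) = -324572$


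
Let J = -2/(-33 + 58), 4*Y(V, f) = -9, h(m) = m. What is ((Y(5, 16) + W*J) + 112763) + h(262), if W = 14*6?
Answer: 11301603/100 ≈ 1.1302e+5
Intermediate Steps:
W = 84
Y(V, f) = -9/4 (Y(V, f) = (¼)*(-9) = -9/4)
J = -2/25 ≈ -0.080000
((Y(5, 16) + W*J) + 112763) + h(262) = ((-9/4 + 84*(-2/25)) + 112763) + 262 = ((-9/4 - 168/25) + 112763) + 262 = (-897/100 + 112763) + 262 = 11275403/100 + 262 = 11301603/100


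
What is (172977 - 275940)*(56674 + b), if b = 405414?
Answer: -47577966744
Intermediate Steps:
(172977 - 275940)*(56674 + b) = (172977 - 275940)*(56674 + 405414) = -102963*462088 = -47577966744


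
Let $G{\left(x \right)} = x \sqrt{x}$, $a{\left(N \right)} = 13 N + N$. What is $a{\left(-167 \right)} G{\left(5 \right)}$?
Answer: $- 11690 \sqrt{5} \approx -26140.0$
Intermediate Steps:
$a{\left(N \right)} = 14 N$
$G{\left(x \right)} = x^{\frac{3}{2}}$
$a{\left(-167 \right)} G{\left(5 \right)} = 14 \left(-167\right) 5^{\frac{3}{2}} = - 2338 \cdot 5 \sqrt{5} = - 11690 \sqrt{5}$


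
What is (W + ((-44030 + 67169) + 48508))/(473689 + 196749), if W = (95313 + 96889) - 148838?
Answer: 115011/670438 ≈ 0.17155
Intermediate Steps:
W = 43364 (W = 192202 - 148838 = 43364)
(W + ((-44030 + 67169) + 48508))/(473689 + 196749) = (43364 + ((-44030 + 67169) + 48508))/(473689 + 196749) = (43364 + (23139 + 48508))/670438 = (43364 + 71647)*(1/670438) = 115011*(1/670438) = 115011/670438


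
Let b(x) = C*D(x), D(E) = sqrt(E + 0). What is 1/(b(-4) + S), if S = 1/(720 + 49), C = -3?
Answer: 769/21288997 + 3548166*I/21288997 ≈ 3.6122e-5 + 0.16667*I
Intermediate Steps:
D(E) = sqrt(E)
S = 1/769 ≈ 0.0013004
b(x) = -3*sqrt(x)
1/(b(-4) + S) = 1/(-6*I + 1/769) = 1/(1/769 - 6*I) = 591361*(1/769 + 6*I)/21288997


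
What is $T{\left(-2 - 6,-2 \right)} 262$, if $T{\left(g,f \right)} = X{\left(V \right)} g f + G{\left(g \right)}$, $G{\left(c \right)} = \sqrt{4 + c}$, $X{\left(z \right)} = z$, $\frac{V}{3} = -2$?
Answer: $-25152 + 524 i \approx -25152.0 + 524.0 i$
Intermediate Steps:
$V = -6$ ($V = 3 \left(-2\right) = -6$)
$T{\left(g,f \right)} = \sqrt{4 + g} - 6 f g$ ($T{\left(g,f \right)} = - 6 g f + \sqrt{4 + g} = - 6 f g + \sqrt{4 + g} = \sqrt{4 + g} - 6 f g$)
$T{\left(-2 - 6,-2 \right)} 262 = \left(\sqrt{4 - 8} - - 12 \left(-2 - 6\right)\right) 262 = \left(\sqrt{4 - 8} - \left(-12\right) \left(-8\right)\right) 262 = \left(\sqrt{-4} - 96\right) 262 = \left(2 i - 96\right) 262 = \left(-96 + 2 i\right) 262 = -25152 + 524 i$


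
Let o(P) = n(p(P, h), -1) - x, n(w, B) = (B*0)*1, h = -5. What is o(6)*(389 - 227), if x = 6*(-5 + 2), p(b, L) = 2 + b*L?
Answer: 2916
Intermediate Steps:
p(b, L) = 2 + L*b
n(w, B) = 0 (n(w, B) = 0*1 = 0)
x = -18 (x = 6*(-3) = -18)
o(P) = 18 (o(P) = 0 - 1*(-18) = 0 + 18 = 18)
o(6)*(389 - 227) = 18*(389 - 227) = 18*162 = 2916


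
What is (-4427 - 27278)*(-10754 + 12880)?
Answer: -67404830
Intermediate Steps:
(-4427 - 27278)*(-10754 + 12880) = -31705*2126 = -67404830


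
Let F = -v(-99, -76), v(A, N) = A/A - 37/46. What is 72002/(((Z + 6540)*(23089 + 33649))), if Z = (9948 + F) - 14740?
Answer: 1656046/2280839231 ≈ 0.00072607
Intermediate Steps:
v(A, N) = 9/46 (v(A, N) = 1 - 37*1/46 = 1 - 37/46 = 9/46)
F = -9/46 (F = -1*9/46 = -9/46 ≈ -0.19565)
Z = -220441/46 (Z = (9948 - 9/46) - 14740 = 457599/46 - 14740 = -220441/46 ≈ -4792.2)
72002/(((Z + 6540)*(23089 + 33649))) = 72002/(((-220441/46 + 6540)*(23089 + 33649))) = 72002/(((80399/46)*56738)) = 72002/(2280839231/23) = 72002*(23/2280839231) = 1656046/2280839231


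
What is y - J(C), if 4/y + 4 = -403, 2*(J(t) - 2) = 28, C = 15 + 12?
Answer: -6516/407 ≈ -16.010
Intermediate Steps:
C = 27
J(t) = 16 (J(t) = 2 + (1/2)*28 = 2 + 14 = 16)
y = -4/407 (y = 4/(-4 - 403) = 4/(-407) = 4*(-1/407) = -4/407 ≈ -0.0098280)
y - J(C) = -4/407 - 1*16 = -4/407 - 16 = -6516/407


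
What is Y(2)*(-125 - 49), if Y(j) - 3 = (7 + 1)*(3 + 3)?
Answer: -8874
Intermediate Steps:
Y(j) = 51 (Y(j) = 3 + (7 + 1)*(3 + 3) = 3 + 8*6 = 3 + 48 = 51)
Y(2)*(-125 - 49) = 51*(-125 - 49) = 51*(-174) = -8874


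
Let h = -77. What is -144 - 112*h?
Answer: 8480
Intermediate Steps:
-144 - 112*h = -144 - 112*(-77) = -144 + 8624 = 8480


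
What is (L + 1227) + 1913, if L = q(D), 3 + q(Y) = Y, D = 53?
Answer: 3190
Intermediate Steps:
q(Y) = -3 + Y
L = 50 (L = -3 + 53 = 50)
(L + 1227) + 1913 = (50 + 1227) + 1913 = 1277 + 1913 = 3190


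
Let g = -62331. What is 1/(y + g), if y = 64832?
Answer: 1/2501 ≈ 0.00039984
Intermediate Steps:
1/(y + g) = 1/(64832 - 62331) = 1/2501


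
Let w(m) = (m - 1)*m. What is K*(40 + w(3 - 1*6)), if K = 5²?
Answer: 1300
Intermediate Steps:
K = 25
w(m) = m*(-1 + m) (w(m) = (-1 + m)*m = m*(-1 + m))
K*(40 + w(3 - 1*6)) = 25*(40 + (3 - 1*6)*(-1 + (3 - 1*6))) = 25*(40 + (3 - 6)*(-1 + (3 - 6))) = 25*(40 - 3*(-1 - 3)) = 25*(40 - 3*(-4)) = 25*(40 + 12) = 25*52 = 1300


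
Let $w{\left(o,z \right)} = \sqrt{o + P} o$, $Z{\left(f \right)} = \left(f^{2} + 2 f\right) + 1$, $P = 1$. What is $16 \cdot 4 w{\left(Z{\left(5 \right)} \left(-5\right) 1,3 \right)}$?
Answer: $- 11520 i \sqrt{179} \approx - 1.5413 \cdot 10^{5} i$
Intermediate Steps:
$Z{\left(f \right)} = 1 + f^{2} + 2 f$
$w{\left(o,z \right)} = o \sqrt{1 + o}$ ($w{\left(o,z \right)} = \sqrt{o + 1} o = \sqrt{1 + o} o = o \sqrt{1 + o}$)
$16 \cdot 4 w{\left(Z{\left(5 \right)} \left(-5\right) 1,3 \right)} = 16 \cdot 4 \left(1 + 5^{2} + 2 \cdot 5\right) \left(-5\right) 1 \sqrt{1 + \left(1 + 5^{2} + 2 \cdot 5\right) \left(-5\right) 1} = 64 \left(1 + 25 + 10\right) \left(-5\right) 1 \sqrt{1 + \left(1 + 25 + 10\right) \left(-5\right) 1} = 64 \cdot 36 \left(-5\right) 1 \sqrt{1 + 36 \left(-5\right) 1} = 64 \left(-180\right) 1 \sqrt{1 - 180} = 64 \left(- 180 \sqrt{1 - 180}\right) = 64 \left(- 180 \sqrt{-179}\right) = 64 \left(- 180 i \sqrt{179}\right) = - 11520 i \sqrt{179}$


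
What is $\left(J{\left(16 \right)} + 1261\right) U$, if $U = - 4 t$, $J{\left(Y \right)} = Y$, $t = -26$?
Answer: $132808$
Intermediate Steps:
$U = 104$ ($U = \left(-4\right) \left(-26\right) = 104$)
$\left(J{\left(16 \right)} + 1261\right) U = \left(16 + 1261\right) 104 = 1277 \cdot 104 = 132808$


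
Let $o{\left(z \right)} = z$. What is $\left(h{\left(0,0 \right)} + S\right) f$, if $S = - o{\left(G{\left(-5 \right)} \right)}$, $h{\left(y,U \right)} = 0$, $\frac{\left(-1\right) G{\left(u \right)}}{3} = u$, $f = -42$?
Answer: $630$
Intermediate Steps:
$G{\left(u \right)} = - 3 u$
$S = -15$ ($S = - \left(-3\right) \left(-5\right) = \left(-1\right) 15 = -15$)
$\left(h{\left(0,0 \right)} + S\right) f = \left(0 - 15\right) \left(-42\right) = \left(-15\right) \left(-42\right) = 630$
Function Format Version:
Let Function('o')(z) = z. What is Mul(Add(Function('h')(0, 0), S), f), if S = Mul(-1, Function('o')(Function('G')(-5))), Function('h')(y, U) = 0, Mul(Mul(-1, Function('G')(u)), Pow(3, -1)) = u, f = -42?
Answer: 630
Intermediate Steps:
Function('G')(u) = Mul(-3, u)
S = -15 (S = Mul(-1, Mul(-3, -5)) = Mul(-1, 15) = -15)
Mul(Add(Function('h')(0, 0), S), f) = Mul(Add(0, -15), -42) = Mul(-15, -42) = 630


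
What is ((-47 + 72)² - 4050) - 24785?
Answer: -28210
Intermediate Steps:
((-47 + 72)² - 4050) - 24785 = (25² - 4050) - 24785 = (625 - 4050) - 24785 = -3425 - 24785 = -28210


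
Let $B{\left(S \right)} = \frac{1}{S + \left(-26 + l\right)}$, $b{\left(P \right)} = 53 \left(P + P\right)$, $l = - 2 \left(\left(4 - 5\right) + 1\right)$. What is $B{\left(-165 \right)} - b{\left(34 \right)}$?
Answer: $- \frac{688365}{191} \approx -3604.0$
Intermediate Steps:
$l = 0$ ($l = - 2 \left(\left(4 - 5\right) + 1\right) = - 2 \left(-1 + 1\right) = \left(-2\right) 0 = 0$)
$b{\left(P \right)} = 106 P$ ($b{\left(P \right)} = 53 \cdot 2 P = 106 P$)
$B{\left(S \right)} = \frac{1}{-26 + S}$ ($B{\left(S \right)} = \frac{1}{S + \left(-26 + 0\right)} = \frac{1}{S - 26} = \frac{1}{-26 + S}$)
$B{\left(-165 \right)} - b{\left(34 \right)} = \frac{1}{-26 - 165} - 106 \cdot 34 = \frac{1}{-191} - 3604 = - \frac{1}{191} - 3604 = - \frac{688365}{191}$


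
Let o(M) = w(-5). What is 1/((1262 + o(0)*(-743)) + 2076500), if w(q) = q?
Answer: 1/2081477 ≈ 4.8043e-7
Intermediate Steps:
o(M) = -5
1/((1262 + o(0)*(-743)) + 2076500) = 1/((1262 - 5*(-743)) + 2076500) = 1/((1262 + 3715) + 2076500) = 1/(4977 + 2076500) = 1/2081477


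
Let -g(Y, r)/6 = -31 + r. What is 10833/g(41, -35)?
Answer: 3611/132 ≈ 27.356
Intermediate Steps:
g(Y, r) = 186 - 6*r (g(Y, r) = -6*(-31 + r) = 186 - 6*r)
10833/g(41, -35) = 10833/(186 - 6*(-35)) = 10833/(186 + 210) = 10833/396 = 10833*(1/396) = 3611/132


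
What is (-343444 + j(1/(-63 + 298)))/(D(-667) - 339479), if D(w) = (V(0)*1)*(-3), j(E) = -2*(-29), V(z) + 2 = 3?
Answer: 171693/169741 ≈ 1.0115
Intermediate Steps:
V(z) = 1 (V(z) = -2 + 3 = 1)
j(E) = 58
D(w) = -3 (D(w) = (1*1)*(-3) = 1*(-3) = -3)
(-343444 + j(1/(-63 + 298)))/(D(-667) - 339479) = (-343444 + 58)/(-3 - 339479) = -343386/(-339482) = -343386*(-1/339482) = 171693/169741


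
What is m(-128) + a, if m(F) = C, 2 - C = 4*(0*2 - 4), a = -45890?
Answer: -45872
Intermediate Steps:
C = 18 (C = 2 - 4*(0*2 - 4) = 2 - 4*(0 - 4) = 2 - 4*(-4) = 2 - 1*(-16) = 2 + 16 = 18)
m(F) = 18
m(-128) + a = 18 - 45890 = -45872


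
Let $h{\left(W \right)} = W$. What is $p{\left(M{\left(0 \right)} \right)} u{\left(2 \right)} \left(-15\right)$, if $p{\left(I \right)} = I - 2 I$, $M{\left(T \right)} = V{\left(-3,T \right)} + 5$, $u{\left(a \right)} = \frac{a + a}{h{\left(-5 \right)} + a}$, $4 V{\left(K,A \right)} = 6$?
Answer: $-130$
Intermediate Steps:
$V{\left(K,A \right)} = \frac{3}{2}$ ($V{\left(K,A \right)} = \frac{1}{4} \cdot 6 = \frac{3}{2}$)
$u{\left(a \right)} = \frac{2 a}{-5 + a}$ ($u{\left(a \right)} = \frac{a + a}{-5 + a} = \frac{2 a}{-5 + a}$)
$M{\left(T \right)} = \frac{13}{2}$ ($M{\left(T \right)} = \frac{3}{2} + 5 = \frac{13}{2}$)
$p{\left(I \right)} = - I$
$p{\left(M{\left(0 \right)} \right)} u{\left(2 \right)} \left(-15\right) = \left(-1\right) \frac{13}{2} \cdot 2 \cdot 2 \frac{1}{-5 + 2} \left(-15\right) = - \frac{13 \cdot 2 \cdot 2 \frac{1}{-3}}{2} \left(-15\right) = - \frac{13 \cdot 2 \cdot 2 \left(- \frac{1}{3}\right)}{2} \left(-15\right) = \left(- \frac{13}{2}\right) \left(- \frac{4}{3}\right) \left(-15\right) = \frac{26}{3} \left(-15\right) = -130$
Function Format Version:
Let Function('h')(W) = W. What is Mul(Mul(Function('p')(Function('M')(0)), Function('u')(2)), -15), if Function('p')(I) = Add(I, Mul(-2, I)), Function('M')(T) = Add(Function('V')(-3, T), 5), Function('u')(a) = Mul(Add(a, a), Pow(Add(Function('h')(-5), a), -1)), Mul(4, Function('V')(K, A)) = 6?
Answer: -130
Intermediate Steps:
Function('V')(K, A) = Rational(3, 2) (Function('V')(K, A) = Mul(Rational(1, 4), 6) = Rational(3, 2))
Function('u')(a) = Mul(2, a, Pow(Add(-5, a), -1)) (Function('u')(a) = Mul(Add(a, a), Pow(Add(-5, a), -1)) = Mul(Mul(2, a), Pow(Add(-5, a), -1)) = Mul(2, a, Pow(Add(-5, a), -1)))
Function('M')(T) = Rational(13, 2) (Function('M')(T) = Add(Rational(3, 2), 5) = Rational(13, 2))
Function('p')(I) = Mul(-1, I)
Mul(Mul(Function('p')(Function('M')(0)), Function('u')(2)), -15) = Mul(Mul(Mul(-1, Rational(13, 2)), Mul(2, 2, Pow(Add(-5, 2), -1))), -15) = Mul(Mul(Rational(-13, 2), Mul(2, 2, Pow(-3, -1))), -15) = Mul(Mul(Rational(-13, 2), Mul(2, 2, Rational(-1, 3))), -15) = Mul(Mul(Rational(-13, 2), Rational(-4, 3)), -15) = Mul(Rational(26, 3), -15) = -130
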